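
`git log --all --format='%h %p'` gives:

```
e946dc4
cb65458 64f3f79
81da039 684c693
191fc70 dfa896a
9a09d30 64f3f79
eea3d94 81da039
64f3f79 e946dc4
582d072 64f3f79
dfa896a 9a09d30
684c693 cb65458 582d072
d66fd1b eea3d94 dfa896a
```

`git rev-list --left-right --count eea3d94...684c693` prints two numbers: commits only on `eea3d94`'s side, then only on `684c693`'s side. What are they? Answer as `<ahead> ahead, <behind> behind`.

2 ahead, 0 behind

Reachable from eea3d94: {582d072, 64f3f79, 684c693, 81da039, cb65458, e946dc4, eea3d94}.
Reachable from 684c693: {582d072, 64f3f79, 684c693, cb65458, e946dc4}.
Only in eea3d94's history (ahead): {81da039, eea3d94} — 2.
Only in 684c693's history (behind): {} — 0.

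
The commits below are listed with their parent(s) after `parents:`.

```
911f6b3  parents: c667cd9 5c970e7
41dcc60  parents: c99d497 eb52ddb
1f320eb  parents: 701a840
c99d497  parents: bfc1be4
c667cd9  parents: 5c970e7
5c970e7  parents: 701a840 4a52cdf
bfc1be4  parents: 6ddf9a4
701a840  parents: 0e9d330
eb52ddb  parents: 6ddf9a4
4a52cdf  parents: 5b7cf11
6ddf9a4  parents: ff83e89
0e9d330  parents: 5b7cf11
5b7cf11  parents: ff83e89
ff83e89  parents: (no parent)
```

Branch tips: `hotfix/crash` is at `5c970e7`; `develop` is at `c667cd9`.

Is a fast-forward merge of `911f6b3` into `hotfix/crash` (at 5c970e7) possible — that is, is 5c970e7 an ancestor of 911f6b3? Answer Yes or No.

Yes

A fast-forward from 5c970e7 to 911f6b3 is possible iff 5c970e7 is an ancestor of 911f6b3.
Ancestors of 911f6b3: {0e9d330, 4a52cdf, 5b7cf11, 5c970e7, 701a840, 911f6b3, c667cd9, ff83e89}.
5c970e7 is among them, so fast-forward is possible.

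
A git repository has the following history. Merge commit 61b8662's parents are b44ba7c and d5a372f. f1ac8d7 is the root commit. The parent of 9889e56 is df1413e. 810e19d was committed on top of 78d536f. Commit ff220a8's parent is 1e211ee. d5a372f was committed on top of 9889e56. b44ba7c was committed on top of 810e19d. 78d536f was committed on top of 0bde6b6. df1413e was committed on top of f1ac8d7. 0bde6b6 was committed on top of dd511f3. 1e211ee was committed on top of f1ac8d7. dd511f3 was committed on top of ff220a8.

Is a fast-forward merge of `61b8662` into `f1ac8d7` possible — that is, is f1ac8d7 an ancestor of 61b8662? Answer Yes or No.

A fast-forward from f1ac8d7 to 61b8662 is possible iff f1ac8d7 is an ancestor of 61b8662.
Ancestors of 61b8662: {0bde6b6, 1e211ee, 61b8662, 78d536f, 810e19d, 9889e56, b44ba7c, d5a372f, dd511f3, df1413e, f1ac8d7, ff220a8}.
f1ac8d7 is among them, so fast-forward is possible.

Yes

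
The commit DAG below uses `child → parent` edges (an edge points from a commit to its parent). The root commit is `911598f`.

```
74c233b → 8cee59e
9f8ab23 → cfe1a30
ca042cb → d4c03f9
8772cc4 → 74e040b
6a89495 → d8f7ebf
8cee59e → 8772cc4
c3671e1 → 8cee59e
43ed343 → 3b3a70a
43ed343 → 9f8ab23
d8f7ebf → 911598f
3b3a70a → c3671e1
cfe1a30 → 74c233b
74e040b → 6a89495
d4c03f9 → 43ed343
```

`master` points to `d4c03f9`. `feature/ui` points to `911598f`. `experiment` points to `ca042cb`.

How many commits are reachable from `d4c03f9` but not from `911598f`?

Reachable from d4c03f9: {3b3a70a, 43ed343, 6a89495, 74c233b, 74e040b, 8772cc4, 8cee59e, 911598f, 9f8ab23, c3671e1, cfe1a30, d4c03f9, d8f7ebf}.
Reachable from 911598f: {911598f}.
In d4c03f9's history but not 911598f's: {3b3a70a, 43ed343, 6a89495, 74c233b, 74e040b, 8772cc4, 8cee59e, 9f8ab23, c3671e1, cfe1a30, d4c03f9, d8f7ebf} — 12 commits.

12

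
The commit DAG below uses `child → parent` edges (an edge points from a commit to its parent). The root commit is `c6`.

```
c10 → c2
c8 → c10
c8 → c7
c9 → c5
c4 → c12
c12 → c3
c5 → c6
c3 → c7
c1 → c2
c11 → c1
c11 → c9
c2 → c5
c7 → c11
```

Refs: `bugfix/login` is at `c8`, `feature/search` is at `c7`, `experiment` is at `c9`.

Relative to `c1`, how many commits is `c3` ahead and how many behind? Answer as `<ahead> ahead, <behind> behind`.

Reachable from c3: {c1, c11, c2, c3, c5, c6, c7, c9}.
Reachable from c1: {c1, c2, c5, c6}.
Only in c3's history (ahead): {c11, c3, c7, c9} — 4.
Only in c1's history (behind): {} — 0.

4 ahead, 0 behind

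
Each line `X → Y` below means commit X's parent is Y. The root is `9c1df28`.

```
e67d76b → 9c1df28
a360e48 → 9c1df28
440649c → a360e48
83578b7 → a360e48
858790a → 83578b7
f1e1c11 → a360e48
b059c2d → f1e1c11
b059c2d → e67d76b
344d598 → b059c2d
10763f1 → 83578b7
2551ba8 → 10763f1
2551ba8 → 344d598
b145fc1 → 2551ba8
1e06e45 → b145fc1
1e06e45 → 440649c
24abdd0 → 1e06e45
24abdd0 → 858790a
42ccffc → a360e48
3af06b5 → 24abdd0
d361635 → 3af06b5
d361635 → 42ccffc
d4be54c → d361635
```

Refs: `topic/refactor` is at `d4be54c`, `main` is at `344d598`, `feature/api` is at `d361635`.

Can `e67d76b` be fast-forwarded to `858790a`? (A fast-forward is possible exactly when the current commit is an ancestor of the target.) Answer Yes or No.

A fast-forward from e67d76b to 858790a is possible iff e67d76b is an ancestor of 858790a.
Ancestors of 858790a: {83578b7, 858790a, 9c1df28, a360e48}.
e67d76b is not among them, so fast-forward is not possible.

No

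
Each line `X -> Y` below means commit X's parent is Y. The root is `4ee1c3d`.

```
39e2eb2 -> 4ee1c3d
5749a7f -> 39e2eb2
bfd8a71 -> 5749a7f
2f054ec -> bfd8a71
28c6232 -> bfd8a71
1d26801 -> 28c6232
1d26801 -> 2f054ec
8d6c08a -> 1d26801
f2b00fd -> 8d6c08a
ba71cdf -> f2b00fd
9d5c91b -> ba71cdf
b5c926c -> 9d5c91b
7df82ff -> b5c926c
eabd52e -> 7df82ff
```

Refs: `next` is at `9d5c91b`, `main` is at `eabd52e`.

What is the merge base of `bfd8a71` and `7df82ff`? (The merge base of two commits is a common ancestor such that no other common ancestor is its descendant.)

bfd8a71

Ancestors of bfd8a71: {39e2eb2, 4ee1c3d, 5749a7f, bfd8a71}.
Ancestors of 7df82ff: {1d26801, 28c6232, 2f054ec, 39e2eb2, 4ee1c3d, 5749a7f, 7df82ff, 8d6c08a, 9d5c91b, b5c926c, ba71cdf, bfd8a71, f2b00fd}.
Common ancestors: {39e2eb2, 4ee1c3d, 5749a7f, bfd8a71}.
Among these, bfd8a71 is not an ancestor of any other common ancestor — it is the merge base.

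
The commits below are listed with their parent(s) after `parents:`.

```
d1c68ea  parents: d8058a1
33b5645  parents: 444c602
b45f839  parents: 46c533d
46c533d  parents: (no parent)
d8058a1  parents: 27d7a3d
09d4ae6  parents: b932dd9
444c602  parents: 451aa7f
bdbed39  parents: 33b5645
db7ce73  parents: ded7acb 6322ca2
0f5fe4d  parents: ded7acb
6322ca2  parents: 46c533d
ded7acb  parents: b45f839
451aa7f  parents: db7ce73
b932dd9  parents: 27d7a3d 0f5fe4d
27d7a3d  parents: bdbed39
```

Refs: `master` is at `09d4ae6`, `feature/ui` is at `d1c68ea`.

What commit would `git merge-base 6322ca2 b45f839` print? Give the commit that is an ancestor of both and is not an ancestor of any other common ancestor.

46c533d

Ancestors of 6322ca2: {46c533d, 6322ca2}.
Ancestors of b45f839: {46c533d, b45f839}.
Common ancestors: {46c533d}.
The only common ancestor is 46c533d, so it is the merge base.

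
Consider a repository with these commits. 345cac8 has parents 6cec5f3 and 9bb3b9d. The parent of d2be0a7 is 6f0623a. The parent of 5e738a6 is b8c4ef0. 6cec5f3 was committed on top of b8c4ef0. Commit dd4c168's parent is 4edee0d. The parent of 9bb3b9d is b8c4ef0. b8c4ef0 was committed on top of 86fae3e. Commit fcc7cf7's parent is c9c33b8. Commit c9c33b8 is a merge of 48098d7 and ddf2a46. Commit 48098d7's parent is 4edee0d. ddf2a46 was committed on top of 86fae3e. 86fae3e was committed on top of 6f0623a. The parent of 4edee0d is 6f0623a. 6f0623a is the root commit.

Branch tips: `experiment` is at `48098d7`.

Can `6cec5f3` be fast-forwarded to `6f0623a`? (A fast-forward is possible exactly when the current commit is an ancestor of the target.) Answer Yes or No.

No

A fast-forward from 6cec5f3 to 6f0623a is possible iff 6cec5f3 is an ancestor of 6f0623a.
Ancestors of 6f0623a: {6f0623a}.
6cec5f3 is not among them, so fast-forward is not possible.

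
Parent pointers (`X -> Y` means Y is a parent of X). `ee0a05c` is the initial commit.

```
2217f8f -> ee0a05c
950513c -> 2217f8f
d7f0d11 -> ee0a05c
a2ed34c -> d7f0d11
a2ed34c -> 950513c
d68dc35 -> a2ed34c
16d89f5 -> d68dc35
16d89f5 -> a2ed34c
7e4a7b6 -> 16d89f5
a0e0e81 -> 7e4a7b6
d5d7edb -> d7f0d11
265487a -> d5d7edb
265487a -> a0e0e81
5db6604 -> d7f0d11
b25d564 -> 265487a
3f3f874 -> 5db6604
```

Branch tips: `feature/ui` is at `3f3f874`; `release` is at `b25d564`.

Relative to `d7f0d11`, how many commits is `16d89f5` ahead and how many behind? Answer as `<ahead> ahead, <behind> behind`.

Reachable from 16d89f5: {16d89f5, 2217f8f, 950513c, a2ed34c, d68dc35, d7f0d11, ee0a05c}.
Reachable from d7f0d11: {d7f0d11, ee0a05c}.
Only in 16d89f5's history (ahead): {16d89f5, 2217f8f, 950513c, a2ed34c, d68dc35} — 5.
Only in d7f0d11's history (behind): {} — 0.

5 ahead, 0 behind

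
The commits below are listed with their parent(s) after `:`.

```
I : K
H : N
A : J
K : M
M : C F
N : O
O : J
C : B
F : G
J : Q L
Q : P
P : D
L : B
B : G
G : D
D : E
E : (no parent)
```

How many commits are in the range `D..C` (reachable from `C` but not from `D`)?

Reachable from C: {B, C, D, E, G}.
Reachable from D: {D, E}.
In C's history but not D's: {B, C, G} — 3 commits.

3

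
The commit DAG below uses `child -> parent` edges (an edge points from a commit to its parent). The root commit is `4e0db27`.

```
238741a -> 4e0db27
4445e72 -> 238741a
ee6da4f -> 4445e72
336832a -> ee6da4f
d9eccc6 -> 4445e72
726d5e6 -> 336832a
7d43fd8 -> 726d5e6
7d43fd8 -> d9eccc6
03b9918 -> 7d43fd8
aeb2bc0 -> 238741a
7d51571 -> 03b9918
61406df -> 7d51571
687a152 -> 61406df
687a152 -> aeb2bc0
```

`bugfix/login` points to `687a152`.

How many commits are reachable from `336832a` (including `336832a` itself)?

5

Walking parent pointers from 336832a: reachable set = {238741a, 336832a, 4445e72, 4e0db27, ee6da4f}.
That is 5 commits.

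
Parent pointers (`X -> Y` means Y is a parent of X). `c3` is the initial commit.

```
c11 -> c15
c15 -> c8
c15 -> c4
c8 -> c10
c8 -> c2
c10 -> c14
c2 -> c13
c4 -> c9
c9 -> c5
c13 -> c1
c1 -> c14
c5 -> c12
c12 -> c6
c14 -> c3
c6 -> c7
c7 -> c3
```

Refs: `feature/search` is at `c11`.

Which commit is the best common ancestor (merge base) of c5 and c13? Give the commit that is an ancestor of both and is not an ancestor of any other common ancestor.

Ancestors of c5: {c12, c3, c5, c6, c7}.
Ancestors of c13: {c1, c13, c14, c3}.
Common ancestors: {c3}.
The only common ancestor is c3, so it is the merge base.

c3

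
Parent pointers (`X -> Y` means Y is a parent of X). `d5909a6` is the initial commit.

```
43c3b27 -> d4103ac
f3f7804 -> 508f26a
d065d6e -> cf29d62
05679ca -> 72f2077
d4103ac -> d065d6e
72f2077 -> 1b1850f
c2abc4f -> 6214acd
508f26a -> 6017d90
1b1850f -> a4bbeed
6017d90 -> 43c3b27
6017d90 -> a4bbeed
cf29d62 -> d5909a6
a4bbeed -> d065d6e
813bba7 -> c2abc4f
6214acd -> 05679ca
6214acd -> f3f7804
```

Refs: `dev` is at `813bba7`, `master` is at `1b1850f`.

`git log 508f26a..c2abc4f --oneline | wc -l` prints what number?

6

Reachable from c2abc4f: {05679ca, 1b1850f, 43c3b27, 508f26a, 6017d90, 6214acd, 72f2077, a4bbeed, c2abc4f, cf29d62, d065d6e, d4103ac, d5909a6, f3f7804}.
Reachable from 508f26a: {43c3b27, 508f26a, 6017d90, a4bbeed, cf29d62, d065d6e, d4103ac, d5909a6}.
In c2abc4f's history but not 508f26a's: {05679ca, 1b1850f, 6214acd, 72f2077, c2abc4f, f3f7804} — 6 commits.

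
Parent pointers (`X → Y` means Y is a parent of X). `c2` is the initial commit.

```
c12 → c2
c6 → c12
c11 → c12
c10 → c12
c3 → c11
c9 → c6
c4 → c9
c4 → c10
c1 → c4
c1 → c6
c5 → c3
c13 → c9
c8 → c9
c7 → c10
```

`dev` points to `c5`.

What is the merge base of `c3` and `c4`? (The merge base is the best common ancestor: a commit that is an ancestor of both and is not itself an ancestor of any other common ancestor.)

c12

Ancestors of c3: {c11, c12, c2, c3}.
Ancestors of c4: {c10, c12, c2, c4, c6, c9}.
Common ancestors: {c12, c2}.
Among these, c12 is not an ancestor of any other common ancestor — it is the merge base.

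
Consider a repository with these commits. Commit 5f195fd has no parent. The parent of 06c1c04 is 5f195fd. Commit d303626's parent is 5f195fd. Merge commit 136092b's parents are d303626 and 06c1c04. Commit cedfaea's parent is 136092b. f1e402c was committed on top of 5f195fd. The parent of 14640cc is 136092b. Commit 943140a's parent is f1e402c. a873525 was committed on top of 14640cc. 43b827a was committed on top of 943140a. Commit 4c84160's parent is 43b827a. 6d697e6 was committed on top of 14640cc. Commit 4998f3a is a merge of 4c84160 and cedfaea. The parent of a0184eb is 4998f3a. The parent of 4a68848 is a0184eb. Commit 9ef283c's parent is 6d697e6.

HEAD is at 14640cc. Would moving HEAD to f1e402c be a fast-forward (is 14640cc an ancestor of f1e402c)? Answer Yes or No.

A fast-forward from 14640cc to f1e402c is possible iff 14640cc is an ancestor of f1e402c.
Ancestors of f1e402c: {5f195fd, f1e402c}.
14640cc is not among them, so fast-forward is not possible.

No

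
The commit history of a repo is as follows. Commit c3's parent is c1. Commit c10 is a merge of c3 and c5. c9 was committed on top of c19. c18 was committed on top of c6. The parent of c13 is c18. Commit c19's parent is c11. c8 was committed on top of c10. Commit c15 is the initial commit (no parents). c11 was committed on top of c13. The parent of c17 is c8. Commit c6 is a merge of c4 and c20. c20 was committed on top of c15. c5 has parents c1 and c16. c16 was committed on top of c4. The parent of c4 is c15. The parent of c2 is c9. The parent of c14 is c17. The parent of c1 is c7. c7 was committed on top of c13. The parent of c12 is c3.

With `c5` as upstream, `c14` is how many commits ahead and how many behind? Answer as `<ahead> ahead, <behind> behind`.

5 ahead, 0 behind

Reachable from c14: {c1, c10, c13, c14, c15, c16, c17, c18, c20, c3, c4, c5, c6, c7, c8}.
Reachable from c5: {c1, c13, c15, c16, c18, c20, c4, c5, c6, c7}.
Only in c14's history (ahead): {c10, c14, c17, c3, c8} — 5.
Only in c5's history (behind): {} — 0.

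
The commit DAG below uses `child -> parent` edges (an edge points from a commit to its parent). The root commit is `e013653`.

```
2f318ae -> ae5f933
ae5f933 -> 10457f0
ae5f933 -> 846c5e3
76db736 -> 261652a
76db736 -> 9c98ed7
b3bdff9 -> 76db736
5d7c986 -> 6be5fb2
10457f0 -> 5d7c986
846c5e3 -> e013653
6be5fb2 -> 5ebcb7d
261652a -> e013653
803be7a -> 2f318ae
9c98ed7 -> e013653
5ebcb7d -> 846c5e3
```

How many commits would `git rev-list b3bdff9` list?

Walking parent pointers from b3bdff9: reachable set = {261652a, 76db736, 9c98ed7, b3bdff9, e013653}.
That is 5 commits.

5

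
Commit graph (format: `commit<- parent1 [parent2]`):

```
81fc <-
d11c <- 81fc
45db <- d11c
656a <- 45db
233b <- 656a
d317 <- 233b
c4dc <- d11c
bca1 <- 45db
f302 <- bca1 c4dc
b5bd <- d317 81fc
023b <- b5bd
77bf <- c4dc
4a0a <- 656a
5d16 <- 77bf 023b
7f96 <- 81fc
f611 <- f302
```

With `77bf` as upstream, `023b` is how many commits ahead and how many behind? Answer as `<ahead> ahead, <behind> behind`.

Reachable from 023b: {023b, 233b, 45db, 656a, 81fc, b5bd, d11c, d317}.
Reachable from 77bf: {77bf, 81fc, c4dc, d11c}.
Only in 023b's history (ahead): {023b, 233b, 45db, 656a, b5bd, d317} — 6.
Only in 77bf's history (behind): {77bf, c4dc} — 2.

6 ahead, 2 behind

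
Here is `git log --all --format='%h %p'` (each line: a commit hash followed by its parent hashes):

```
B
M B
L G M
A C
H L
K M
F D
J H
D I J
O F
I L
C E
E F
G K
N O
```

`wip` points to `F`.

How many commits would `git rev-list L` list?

5

Walking parent pointers from L: reachable set = {B, G, K, L, M}.
That is 5 commits.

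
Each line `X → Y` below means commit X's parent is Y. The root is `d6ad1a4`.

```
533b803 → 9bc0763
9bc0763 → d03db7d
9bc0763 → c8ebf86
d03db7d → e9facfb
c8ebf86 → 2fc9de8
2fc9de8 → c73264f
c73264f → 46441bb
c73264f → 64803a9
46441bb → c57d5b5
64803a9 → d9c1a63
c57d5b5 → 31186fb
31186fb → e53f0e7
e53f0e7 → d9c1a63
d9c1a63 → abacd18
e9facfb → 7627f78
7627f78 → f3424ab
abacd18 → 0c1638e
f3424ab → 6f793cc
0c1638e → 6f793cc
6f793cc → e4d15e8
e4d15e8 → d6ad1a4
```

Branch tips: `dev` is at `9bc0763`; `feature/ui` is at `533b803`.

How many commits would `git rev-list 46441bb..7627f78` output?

2

Reachable from 7627f78: {6f793cc, 7627f78, d6ad1a4, e4d15e8, f3424ab}.
Reachable from 46441bb: {0c1638e, 31186fb, 46441bb, 6f793cc, abacd18, c57d5b5, d6ad1a4, d9c1a63, e4d15e8, e53f0e7}.
In 7627f78's history but not 46441bb's: {7627f78, f3424ab} — 2 commits.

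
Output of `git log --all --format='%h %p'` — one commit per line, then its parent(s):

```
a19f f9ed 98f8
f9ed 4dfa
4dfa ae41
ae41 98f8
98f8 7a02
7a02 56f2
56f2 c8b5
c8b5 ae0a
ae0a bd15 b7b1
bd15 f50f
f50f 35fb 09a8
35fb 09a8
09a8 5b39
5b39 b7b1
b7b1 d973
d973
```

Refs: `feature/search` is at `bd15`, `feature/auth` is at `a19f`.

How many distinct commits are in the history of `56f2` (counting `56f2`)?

Walking parent pointers from 56f2: reachable set = {09a8, 35fb, 56f2, 5b39, ae0a, b7b1, bd15, c8b5, d973, f50f}.
That is 10 commits.

10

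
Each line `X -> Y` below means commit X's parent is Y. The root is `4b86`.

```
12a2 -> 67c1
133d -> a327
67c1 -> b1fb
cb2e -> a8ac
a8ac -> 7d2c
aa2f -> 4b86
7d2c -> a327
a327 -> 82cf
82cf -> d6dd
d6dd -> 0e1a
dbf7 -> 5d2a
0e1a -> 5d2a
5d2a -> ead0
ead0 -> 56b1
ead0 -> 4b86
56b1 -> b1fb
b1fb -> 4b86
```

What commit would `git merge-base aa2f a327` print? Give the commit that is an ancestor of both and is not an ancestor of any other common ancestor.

4b86

Ancestors of aa2f: {4b86, aa2f}.
Ancestors of a327: {0e1a, 4b86, 56b1, 5d2a, 82cf, a327, b1fb, d6dd, ead0}.
Common ancestors: {4b86}.
The only common ancestor is 4b86, so it is the merge base.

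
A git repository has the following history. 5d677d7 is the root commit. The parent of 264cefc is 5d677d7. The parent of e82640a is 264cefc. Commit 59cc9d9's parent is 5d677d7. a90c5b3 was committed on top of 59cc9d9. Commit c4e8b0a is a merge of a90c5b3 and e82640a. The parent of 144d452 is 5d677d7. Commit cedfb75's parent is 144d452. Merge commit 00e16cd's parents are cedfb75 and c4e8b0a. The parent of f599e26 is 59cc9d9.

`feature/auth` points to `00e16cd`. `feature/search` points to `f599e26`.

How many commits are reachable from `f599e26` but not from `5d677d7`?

Reachable from f599e26: {59cc9d9, 5d677d7, f599e26}.
Reachable from 5d677d7: {5d677d7}.
In f599e26's history but not 5d677d7's: {59cc9d9, f599e26} — 2 commits.

2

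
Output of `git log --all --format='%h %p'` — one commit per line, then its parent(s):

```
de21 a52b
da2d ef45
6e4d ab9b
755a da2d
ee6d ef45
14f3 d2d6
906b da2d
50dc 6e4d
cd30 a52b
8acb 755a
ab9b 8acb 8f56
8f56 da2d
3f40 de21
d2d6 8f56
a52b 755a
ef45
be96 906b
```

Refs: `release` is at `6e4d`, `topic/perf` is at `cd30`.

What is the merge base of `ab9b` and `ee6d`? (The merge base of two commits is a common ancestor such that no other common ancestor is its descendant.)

ef45

Ancestors of ab9b: {755a, 8acb, 8f56, ab9b, da2d, ef45}.
Ancestors of ee6d: {ee6d, ef45}.
Common ancestors: {ef45}.
The only common ancestor is ef45, so it is the merge base.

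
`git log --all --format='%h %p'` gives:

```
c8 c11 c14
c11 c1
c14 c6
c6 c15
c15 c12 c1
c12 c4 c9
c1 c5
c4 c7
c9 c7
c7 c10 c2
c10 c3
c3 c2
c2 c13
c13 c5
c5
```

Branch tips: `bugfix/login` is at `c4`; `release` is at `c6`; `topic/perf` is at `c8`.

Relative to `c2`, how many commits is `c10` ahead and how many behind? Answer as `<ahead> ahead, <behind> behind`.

Reachable from c10: {c10, c13, c2, c3, c5}.
Reachable from c2: {c13, c2, c5}.
Only in c10's history (ahead): {c10, c3} — 2.
Only in c2's history (behind): {} — 0.

2 ahead, 0 behind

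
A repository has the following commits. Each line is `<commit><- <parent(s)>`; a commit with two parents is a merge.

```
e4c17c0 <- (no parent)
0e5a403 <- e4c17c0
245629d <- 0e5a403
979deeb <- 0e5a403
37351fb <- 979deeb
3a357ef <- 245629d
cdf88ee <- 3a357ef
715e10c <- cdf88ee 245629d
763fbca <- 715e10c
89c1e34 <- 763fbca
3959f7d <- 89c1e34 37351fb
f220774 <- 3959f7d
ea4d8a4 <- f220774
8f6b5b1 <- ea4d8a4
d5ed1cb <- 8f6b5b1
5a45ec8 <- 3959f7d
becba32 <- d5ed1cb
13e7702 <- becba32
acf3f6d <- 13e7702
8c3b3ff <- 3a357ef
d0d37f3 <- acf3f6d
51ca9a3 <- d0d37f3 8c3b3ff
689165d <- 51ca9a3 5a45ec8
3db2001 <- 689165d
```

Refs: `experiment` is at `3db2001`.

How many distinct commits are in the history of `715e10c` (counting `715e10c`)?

Walking parent pointers from 715e10c: reachable set = {0e5a403, 245629d, 3a357ef, 715e10c, cdf88ee, e4c17c0}.
That is 6 commits.

6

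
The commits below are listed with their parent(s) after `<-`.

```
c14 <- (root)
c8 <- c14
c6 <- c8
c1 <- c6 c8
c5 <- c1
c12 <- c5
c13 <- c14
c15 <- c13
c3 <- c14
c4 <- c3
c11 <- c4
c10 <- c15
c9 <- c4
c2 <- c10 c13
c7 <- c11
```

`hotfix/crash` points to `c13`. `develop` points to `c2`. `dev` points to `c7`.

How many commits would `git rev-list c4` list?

3

Walking parent pointers from c4: reachable set = {c14, c3, c4}.
That is 3 commits.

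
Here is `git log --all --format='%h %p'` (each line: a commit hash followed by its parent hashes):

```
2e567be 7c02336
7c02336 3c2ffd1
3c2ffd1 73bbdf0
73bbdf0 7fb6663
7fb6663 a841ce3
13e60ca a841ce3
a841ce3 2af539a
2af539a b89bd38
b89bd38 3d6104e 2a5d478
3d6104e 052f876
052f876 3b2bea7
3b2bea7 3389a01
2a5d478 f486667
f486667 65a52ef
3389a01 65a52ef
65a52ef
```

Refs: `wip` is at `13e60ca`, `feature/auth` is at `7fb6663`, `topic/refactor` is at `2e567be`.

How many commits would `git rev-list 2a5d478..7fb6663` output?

8

Reachable from 7fb6663: {052f876, 2a5d478, 2af539a, 3389a01, 3b2bea7, 3d6104e, 65a52ef, 7fb6663, a841ce3, b89bd38, f486667}.
Reachable from 2a5d478: {2a5d478, 65a52ef, f486667}.
In 7fb6663's history but not 2a5d478's: {052f876, 2af539a, 3389a01, 3b2bea7, 3d6104e, 7fb6663, a841ce3, b89bd38} — 8 commits.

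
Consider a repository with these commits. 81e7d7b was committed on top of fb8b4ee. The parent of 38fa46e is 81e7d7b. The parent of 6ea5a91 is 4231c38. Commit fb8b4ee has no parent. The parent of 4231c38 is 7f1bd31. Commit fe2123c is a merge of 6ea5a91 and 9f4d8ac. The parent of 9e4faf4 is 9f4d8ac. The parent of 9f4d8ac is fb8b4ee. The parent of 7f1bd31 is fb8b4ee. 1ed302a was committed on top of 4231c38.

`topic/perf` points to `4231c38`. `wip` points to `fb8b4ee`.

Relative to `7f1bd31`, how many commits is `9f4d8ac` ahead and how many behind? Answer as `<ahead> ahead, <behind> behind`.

Reachable from 9f4d8ac: {9f4d8ac, fb8b4ee}.
Reachable from 7f1bd31: {7f1bd31, fb8b4ee}.
Only in 9f4d8ac's history (ahead): {9f4d8ac} — 1.
Only in 7f1bd31's history (behind): {7f1bd31} — 1.

1 ahead, 1 behind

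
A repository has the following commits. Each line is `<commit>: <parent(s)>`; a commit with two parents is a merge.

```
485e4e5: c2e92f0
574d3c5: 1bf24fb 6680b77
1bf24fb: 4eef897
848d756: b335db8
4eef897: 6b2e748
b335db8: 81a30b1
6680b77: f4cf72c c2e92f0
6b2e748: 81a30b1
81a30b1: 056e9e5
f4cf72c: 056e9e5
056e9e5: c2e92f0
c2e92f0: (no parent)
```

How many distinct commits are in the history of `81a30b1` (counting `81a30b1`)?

Walking parent pointers from 81a30b1: reachable set = {056e9e5, 81a30b1, c2e92f0}.
That is 3 commits.

3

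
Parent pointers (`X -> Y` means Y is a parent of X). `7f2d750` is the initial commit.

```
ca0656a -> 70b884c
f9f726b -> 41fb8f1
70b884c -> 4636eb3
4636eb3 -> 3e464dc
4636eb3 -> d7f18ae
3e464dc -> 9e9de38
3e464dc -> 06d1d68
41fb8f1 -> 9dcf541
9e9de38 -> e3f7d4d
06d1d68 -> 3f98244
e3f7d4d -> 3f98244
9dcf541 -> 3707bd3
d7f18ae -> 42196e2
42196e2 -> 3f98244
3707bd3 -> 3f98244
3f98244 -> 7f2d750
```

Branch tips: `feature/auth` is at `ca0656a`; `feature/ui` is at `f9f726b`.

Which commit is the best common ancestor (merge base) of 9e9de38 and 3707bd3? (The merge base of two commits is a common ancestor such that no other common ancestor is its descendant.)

Ancestors of 9e9de38: {3f98244, 7f2d750, 9e9de38, e3f7d4d}.
Ancestors of 3707bd3: {3707bd3, 3f98244, 7f2d750}.
Common ancestors: {3f98244, 7f2d750}.
Among these, 3f98244 is not an ancestor of any other common ancestor — it is the merge base.

3f98244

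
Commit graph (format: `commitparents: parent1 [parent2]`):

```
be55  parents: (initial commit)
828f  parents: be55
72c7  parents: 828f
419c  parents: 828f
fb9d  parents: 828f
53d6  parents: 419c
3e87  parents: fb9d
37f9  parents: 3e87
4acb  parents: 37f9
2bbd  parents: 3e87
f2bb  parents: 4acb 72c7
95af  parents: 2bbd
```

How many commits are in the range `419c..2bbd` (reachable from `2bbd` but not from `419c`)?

Reachable from 2bbd: {2bbd, 3e87, 828f, be55, fb9d}.
Reachable from 419c: {419c, 828f, be55}.
In 2bbd's history but not 419c's: {2bbd, 3e87, fb9d} — 3 commits.

3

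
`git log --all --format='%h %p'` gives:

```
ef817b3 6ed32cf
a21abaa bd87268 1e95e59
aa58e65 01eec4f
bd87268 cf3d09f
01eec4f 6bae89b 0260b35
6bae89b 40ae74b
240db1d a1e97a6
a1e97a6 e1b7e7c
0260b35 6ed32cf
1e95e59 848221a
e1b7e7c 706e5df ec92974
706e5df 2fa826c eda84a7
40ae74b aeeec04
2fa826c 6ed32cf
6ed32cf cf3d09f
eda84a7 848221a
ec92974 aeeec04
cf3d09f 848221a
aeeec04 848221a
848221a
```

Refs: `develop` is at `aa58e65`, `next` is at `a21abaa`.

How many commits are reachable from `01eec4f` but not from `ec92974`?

6

Reachable from 01eec4f: {01eec4f, 0260b35, 40ae74b, 6bae89b, 6ed32cf, 848221a, aeeec04, cf3d09f}.
Reachable from ec92974: {848221a, aeeec04, ec92974}.
In 01eec4f's history but not ec92974's: {01eec4f, 0260b35, 40ae74b, 6bae89b, 6ed32cf, cf3d09f} — 6 commits.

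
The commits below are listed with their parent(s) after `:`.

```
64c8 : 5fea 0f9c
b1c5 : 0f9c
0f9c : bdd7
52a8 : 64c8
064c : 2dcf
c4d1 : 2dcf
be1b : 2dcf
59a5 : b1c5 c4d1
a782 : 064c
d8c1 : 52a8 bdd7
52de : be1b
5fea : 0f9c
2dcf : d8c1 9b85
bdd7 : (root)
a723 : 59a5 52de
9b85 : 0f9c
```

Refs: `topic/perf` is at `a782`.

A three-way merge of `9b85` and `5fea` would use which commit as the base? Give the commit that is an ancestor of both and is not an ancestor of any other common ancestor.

0f9c

Ancestors of 9b85: {0f9c, 9b85, bdd7}.
Ancestors of 5fea: {0f9c, 5fea, bdd7}.
Common ancestors: {0f9c, bdd7}.
Among these, 0f9c is not an ancestor of any other common ancestor — it is the merge base.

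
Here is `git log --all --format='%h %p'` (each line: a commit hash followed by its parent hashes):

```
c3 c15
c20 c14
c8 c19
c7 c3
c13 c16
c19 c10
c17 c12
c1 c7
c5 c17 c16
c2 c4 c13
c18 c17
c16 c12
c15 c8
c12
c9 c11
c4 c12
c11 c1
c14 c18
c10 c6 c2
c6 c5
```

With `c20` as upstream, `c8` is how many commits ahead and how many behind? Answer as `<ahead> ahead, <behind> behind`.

9 ahead, 3 behind

Reachable from c8: {c10, c12, c13, c16, c17, c19, c2, c4, c5, c6, c8}.
Reachable from c20: {c12, c14, c17, c18, c20}.
Only in c8's history (ahead): {c10, c13, c16, c19, c2, c4, c5, c6, c8} — 9.
Only in c20's history (behind): {c14, c18, c20} — 3.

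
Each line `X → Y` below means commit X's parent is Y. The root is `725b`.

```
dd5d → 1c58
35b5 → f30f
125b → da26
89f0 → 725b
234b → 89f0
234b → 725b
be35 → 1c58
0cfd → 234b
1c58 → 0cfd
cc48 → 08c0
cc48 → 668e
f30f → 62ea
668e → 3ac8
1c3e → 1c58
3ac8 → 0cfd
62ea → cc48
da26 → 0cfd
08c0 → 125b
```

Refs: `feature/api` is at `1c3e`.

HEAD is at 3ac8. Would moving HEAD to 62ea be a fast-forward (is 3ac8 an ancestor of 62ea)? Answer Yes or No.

Yes

A fast-forward from 3ac8 to 62ea is possible iff 3ac8 is an ancestor of 62ea.
Ancestors of 62ea: {08c0, 0cfd, 125b, 234b, 3ac8, 62ea, 668e, 725b, 89f0, cc48, da26}.
3ac8 is among them, so fast-forward is possible.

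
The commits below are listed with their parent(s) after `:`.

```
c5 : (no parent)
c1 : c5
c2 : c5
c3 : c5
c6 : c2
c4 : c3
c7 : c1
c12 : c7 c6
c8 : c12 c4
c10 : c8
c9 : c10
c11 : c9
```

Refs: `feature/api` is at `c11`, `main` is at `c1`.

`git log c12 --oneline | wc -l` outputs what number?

6

Walking parent pointers from c12: reachable set = {c1, c12, c2, c5, c6, c7}.
That is 6 commits.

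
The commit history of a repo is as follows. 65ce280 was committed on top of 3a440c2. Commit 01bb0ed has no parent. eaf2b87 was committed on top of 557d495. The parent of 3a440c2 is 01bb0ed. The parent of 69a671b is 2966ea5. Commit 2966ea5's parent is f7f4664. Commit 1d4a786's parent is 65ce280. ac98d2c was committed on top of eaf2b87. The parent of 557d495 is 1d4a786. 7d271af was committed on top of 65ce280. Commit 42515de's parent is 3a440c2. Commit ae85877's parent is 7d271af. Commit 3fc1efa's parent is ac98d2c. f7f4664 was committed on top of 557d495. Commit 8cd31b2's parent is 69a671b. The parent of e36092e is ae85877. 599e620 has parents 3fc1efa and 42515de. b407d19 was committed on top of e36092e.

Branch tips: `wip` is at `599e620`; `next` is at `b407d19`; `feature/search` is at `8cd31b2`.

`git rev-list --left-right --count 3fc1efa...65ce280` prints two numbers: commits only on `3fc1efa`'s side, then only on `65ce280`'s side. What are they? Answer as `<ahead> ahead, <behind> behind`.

5 ahead, 0 behind

Reachable from 3fc1efa: {01bb0ed, 1d4a786, 3a440c2, 3fc1efa, 557d495, 65ce280, ac98d2c, eaf2b87}.
Reachable from 65ce280: {01bb0ed, 3a440c2, 65ce280}.
Only in 3fc1efa's history (ahead): {1d4a786, 3fc1efa, 557d495, ac98d2c, eaf2b87} — 5.
Only in 65ce280's history (behind): {} — 0.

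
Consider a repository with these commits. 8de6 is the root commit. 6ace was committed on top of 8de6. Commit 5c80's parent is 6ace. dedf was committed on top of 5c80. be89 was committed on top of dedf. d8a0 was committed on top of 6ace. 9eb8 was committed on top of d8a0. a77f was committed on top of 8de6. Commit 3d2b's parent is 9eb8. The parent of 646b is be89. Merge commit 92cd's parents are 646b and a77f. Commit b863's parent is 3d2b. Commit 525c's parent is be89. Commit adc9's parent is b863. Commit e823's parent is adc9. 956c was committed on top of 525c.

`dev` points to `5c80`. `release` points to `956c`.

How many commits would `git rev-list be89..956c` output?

2

Reachable from 956c: {525c, 5c80, 6ace, 8de6, 956c, be89, dedf}.
Reachable from be89: {5c80, 6ace, 8de6, be89, dedf}.
In 956c's history but not be89's: {525c, 956c} — 2 commits.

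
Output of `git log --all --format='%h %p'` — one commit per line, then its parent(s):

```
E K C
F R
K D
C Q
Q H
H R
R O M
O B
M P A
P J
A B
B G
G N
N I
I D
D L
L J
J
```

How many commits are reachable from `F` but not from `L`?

Reachable from F: {A, B, D, F, G, I, J, L, M, N, O, P, R}.
Reachable from L: {J, L}.
In F's history but not L's: {A, B, D, F, G, I, M, N, O, P, R} — 11 commits.

11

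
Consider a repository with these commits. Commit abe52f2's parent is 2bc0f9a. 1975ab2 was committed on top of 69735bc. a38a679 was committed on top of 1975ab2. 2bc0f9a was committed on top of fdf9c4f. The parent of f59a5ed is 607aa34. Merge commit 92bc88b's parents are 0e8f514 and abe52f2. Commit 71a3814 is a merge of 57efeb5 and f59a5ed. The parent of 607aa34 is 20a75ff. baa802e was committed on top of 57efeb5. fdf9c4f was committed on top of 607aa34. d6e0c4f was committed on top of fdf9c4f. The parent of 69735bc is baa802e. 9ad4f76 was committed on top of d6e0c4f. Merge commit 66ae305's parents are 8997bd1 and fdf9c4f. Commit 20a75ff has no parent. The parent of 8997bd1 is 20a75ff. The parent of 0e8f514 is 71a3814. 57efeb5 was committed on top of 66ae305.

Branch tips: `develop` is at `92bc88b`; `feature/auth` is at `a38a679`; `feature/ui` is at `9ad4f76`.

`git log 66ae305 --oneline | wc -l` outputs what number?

5

Walking parent pointers from 66ae305: reachable set = {20a75ff, 607aa34, 66ae305, 8997bd1, fdf9c4f}.
That is 5 commits.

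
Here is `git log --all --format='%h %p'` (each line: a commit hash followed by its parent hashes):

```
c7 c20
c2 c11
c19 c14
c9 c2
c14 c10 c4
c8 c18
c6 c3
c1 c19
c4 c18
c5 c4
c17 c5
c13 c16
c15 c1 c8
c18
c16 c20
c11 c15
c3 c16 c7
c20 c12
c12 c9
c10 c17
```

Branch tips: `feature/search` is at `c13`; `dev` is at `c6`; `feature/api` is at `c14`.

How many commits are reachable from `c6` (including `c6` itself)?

Walking parent pointers from c6: reachable set = {c1, c10, c11, c12, c14, c15, c16, c17, c18, c19, c2, c20, c3, c4, c5, c6, c7, c8, c9}.
That is 19 commits.

19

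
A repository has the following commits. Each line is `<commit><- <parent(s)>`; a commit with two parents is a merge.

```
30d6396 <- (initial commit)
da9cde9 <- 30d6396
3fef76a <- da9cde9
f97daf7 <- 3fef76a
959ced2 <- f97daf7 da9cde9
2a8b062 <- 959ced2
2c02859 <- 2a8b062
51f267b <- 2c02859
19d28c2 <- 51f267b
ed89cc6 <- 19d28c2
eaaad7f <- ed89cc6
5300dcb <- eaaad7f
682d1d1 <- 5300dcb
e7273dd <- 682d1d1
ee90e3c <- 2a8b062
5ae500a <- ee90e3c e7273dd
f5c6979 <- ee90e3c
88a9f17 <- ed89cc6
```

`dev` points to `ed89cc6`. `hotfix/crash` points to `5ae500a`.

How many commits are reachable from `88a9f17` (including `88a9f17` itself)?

11

Walking parent pointers from 88a9f17: reachable set = {19d28c2, 2a8b062, 2c02859, 30d6396, 3fef76a, 51f267b, 88a9f17, 959ced2, da9cde9, ed89cc6, f97daf7}.
That is 11 commits.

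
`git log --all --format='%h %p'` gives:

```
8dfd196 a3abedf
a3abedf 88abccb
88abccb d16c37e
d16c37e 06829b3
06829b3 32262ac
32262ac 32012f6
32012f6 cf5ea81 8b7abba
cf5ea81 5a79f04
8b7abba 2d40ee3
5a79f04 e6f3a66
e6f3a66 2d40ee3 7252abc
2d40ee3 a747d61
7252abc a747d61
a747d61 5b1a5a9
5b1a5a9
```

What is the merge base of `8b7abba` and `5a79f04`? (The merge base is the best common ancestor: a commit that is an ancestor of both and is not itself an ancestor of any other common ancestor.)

2d40ee3

Ancestors of 8b7abba: {2d40ee3, 5b1a5a9, 8b7abba, a747d61}.
Ancestors of 5a79f04: {2d40ee3, 5a79f04, 5b1a5a9, 7252abc, a747d61, e6f3a66}.
Common ancestors: {2d40ee3, 5b1a5a9, a747d61}.
Among these, 2d40ee3 is not an ancestor of any other common ancestor — it is the merge base.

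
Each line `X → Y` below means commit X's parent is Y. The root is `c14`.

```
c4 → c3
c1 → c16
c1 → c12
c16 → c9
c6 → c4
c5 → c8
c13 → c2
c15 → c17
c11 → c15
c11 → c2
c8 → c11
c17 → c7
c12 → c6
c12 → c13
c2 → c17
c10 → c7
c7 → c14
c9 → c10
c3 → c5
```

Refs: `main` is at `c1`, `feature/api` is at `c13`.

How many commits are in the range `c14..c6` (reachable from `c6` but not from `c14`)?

Reachable from c6: {c11, c14, c15, c17, c2, c3, c4, c5, c6, c7, c8}.
Reachable from c14: {c14}.
In c6's history but not c14's: {c11, c15, c17, c2, c3, c4, c5, c6, c7, c8} — 10 commits.

10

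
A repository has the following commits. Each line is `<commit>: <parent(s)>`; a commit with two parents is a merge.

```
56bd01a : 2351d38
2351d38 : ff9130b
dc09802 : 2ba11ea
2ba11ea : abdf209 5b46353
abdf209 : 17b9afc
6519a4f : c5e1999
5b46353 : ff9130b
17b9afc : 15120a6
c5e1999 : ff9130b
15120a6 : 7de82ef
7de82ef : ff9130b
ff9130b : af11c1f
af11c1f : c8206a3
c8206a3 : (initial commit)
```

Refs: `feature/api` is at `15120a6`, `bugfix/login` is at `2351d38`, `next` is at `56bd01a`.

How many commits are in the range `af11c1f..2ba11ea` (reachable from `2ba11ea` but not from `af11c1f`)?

Reachable from 2ba11ea: {15120a6, 17b9afc, 2ba11ea, 5b46353, 7de82ef, abdf209, af11c1f, c8206a3, ff9130b}.
Reachable from af11c1f: {af11c1f, c8206a3}.
In 2ba11ea's history but not af11c1f's: {15120a6, 17b9afc, 2ba11ea, 5b46353, 7de82ef, abdf209, ff9130b} — 7 commits.

7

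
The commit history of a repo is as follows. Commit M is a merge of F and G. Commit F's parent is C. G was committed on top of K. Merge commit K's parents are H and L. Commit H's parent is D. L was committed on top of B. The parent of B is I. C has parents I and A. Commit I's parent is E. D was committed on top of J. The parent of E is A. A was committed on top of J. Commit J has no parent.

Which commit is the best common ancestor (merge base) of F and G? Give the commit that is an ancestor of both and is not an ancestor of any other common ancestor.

I

Ancestors of F: {A, C, E, F, I, J}.
Ancestors of G: {A, B, D, E, G, H, I, J, K, L}.
Common ancestors: {A, E, I, J}.
Among these, I is not an ancestor of any other common ancestor — it is the merge base.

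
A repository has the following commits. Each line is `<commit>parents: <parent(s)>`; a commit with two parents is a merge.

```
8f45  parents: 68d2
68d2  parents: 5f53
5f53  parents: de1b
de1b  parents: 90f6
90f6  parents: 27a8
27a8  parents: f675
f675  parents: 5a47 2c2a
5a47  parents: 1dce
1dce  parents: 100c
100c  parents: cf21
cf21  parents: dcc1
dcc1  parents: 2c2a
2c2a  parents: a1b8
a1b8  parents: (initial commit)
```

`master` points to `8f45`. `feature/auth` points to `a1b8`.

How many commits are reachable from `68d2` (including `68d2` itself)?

13

Walking parent pointers from 68d2: reachable set = {100c, 1dce, 27a8, 2c2a, 5a47, 5f53, 68d2, 90f6, a1b8, cf21, dcc1, de1b, f675}.
That is 13 commits.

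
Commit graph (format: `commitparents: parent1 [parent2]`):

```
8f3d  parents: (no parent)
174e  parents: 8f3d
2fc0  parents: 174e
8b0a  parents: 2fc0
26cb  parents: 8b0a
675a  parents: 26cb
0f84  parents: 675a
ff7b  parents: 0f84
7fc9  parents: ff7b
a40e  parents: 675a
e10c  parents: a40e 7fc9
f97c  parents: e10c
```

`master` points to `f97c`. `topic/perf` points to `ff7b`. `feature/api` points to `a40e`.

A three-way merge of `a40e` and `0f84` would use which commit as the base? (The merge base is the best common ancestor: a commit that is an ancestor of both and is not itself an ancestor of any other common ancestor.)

675a

Ancestors of a40e: {174e, 26cb, 2fc0, 675a, 8b0a, 8f3d, a40e}.
Ancestors of 0f84: {0f84, 174e, 26cb, 2fc0, 675a, 8b0a, 8f3d}.
Common ancestors: {174e, 26cb, 2fc0, 675a, 8b0a, 8f3d}.
Among these, 675a is not an ancestor of any other common ancestor — it is the merge base.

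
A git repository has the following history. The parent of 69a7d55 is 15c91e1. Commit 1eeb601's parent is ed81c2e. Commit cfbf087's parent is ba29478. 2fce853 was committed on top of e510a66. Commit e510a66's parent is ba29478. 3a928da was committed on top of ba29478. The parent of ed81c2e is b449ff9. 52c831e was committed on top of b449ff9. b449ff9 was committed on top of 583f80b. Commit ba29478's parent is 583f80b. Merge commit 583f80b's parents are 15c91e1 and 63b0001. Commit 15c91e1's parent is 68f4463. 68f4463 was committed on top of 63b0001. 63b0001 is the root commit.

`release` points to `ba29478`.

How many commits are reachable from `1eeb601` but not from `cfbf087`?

Reachable from 1eeb601: {15c91e1, 1eeb601, 583f80b, 63b0001, 68f4463, b449ff9, ed81c2e}.
Reachable from cfbf087: {15c91e1, 583f80b, 63b0001, 68f4463, ba29478, cfbf087}.
In 1eeb601's history but not cfbf087's: {1eeb601, b449ff9, ed81c2e} — 3 commits.

3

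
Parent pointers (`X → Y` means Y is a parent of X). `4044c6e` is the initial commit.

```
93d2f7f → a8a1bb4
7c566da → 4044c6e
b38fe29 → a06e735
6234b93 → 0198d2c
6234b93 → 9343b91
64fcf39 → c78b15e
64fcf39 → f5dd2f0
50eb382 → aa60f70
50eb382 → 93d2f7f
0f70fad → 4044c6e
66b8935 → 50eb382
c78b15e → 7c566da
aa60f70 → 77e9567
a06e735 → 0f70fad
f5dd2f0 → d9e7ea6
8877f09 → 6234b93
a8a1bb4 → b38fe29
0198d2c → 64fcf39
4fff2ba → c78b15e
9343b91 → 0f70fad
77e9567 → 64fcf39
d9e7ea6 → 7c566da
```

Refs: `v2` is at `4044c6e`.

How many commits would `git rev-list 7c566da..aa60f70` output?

Reachable from aa60f70: {4044c6e, 64fcf39, 77e9567, 7c566da, aa60f70, c78b15e, d9e7ea6, f5dd2f0}.
Reachable from 7c566da: {4044c6e, 7c566da}.
In aa60f70's history but not 7c566da's: {64fcf39, 77e9567, aa60f70, c78b15e, d9e7ea6, f5dd2f0} — 6 commits.

6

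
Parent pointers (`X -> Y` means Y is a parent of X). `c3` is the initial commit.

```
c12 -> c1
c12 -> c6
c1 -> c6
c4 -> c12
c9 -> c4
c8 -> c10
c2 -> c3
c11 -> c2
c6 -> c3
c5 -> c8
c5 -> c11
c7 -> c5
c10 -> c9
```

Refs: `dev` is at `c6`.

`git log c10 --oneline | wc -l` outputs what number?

7

Walking parent pointers from c10: reachable set = {c1, c10, c12, c3, c4, c6, c9}.
That is 7 commits.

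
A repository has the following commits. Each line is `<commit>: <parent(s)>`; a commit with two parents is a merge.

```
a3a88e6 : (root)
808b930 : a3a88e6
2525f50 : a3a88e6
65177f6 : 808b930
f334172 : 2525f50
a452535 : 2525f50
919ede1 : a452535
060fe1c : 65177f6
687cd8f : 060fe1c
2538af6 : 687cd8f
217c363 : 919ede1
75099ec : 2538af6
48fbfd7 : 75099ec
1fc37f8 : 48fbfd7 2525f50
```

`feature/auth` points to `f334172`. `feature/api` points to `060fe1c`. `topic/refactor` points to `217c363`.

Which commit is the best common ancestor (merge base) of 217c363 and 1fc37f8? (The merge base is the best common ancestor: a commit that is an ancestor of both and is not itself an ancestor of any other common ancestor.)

Ancestors of 217c363: {217c363, 2525f50, 919ede1, a3a88e6, a452535}.
Ancestors of 1fc37f8: {060fe1c, 1fc37f8, 2525f50, 2538af6, 48fbfd7, 65177f6, 687cd8f, 75099ec, 808b930, a3a88e6}.
Common ancestors: {2525f50, a3a88e6}.
Among these, 2525f50 is not an ancestor of any other common ancestor — it is the merge base.

2525f50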